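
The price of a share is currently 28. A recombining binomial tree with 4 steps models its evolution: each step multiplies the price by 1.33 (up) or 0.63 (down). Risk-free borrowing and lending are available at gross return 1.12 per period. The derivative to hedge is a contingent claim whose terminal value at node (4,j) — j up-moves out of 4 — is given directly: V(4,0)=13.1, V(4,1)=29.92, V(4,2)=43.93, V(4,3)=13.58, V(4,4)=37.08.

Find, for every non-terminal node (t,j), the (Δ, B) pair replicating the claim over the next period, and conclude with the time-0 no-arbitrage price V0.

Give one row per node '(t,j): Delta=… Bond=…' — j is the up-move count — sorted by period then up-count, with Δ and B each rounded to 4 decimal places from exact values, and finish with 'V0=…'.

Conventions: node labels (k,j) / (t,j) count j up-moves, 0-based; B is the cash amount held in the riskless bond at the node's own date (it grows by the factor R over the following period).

No-arbitrage ⇒ martingale measure with p* = (R−d)/(u−d) = 0.7000.
Payoffs at expiry: V(4,0)=13.1000, V(4,1)=29.9200, V(4,2)=43.9300, V(4,3)=13.5800, V(4,4)=37.0800
(3,0): S=7.0013. Δ = (V_up−V_dn)/(S_up−S_dn) = (29.9200−13.1000)/(9.3118−4.4108) = 3.4320. V = [p*·29.9200 + (1−p*)·13.1000]/1.12 = 22.2089. B = V − Δ·S = -1.8196.
(3,1): S=14.7806. Δ = (V_up−V_dn)/(S_up−S_dn) = (43.9300−29.9200)/(19.6581−9.3118) = 1.3541. V = [p*·43.9300 + (1−p*)·29.9200]/1.12 = 35.4705. B = V − Δ·S = 15.4563.
(3,2): S=31.2034. Δ = (V_up−V_dn)/(S_up−S_dn) = (13.5800−43.9300)/(41.5005−19.6581) = -1.3895. V = [p*·13.5800 + (1−p*)·43.9300]/1.12 = 20.2545. B = V − Δ·S = 63.6116.
(3,3): S=65.8738. Δ = (V_up−V_dn)/(S_up−S_dn) = (37.0800−13.5800)/(87.6122−41.5005) = 0.5096. V = [p*·37.0800 + (1−p*)·13.5800]/1.12 = 26.8125. B = V − Δ·S = -6.7589.
(2,0): S=11.1132. Δ = (V_up−V_dn)/(S_up−S_dn) = (35.4705−22.2089)/(14.7806−7.0013) = 1.7047. V = [p*·35.4705 + (1−p*)·22.2089]/1.12 = 28.1179. B = V − Δ·S = 9.1728.
(2,1): S=23.4612. Δ = (V_up−V_dn)/(S_up−S_dn) = (20.2545−35.4705)/(31.2034−14.7806) = -0.9265. V = [p*·20.2545 + (1−p*)·35.4705]/1.12 = 22.1601. B = V − Δ·S = 43.8973.
(2,2): S=49.5292. Δ = (V_up−V_dn)/(S_up−S_dn) = (26.8125−20.2545)/(65.8738−31.2034) = 0.1892. V = [p*·26.8125 + (1−p*)·20.2545]/1.12 = 22.1831. B = V − Δ·S = 12.8145.
(1,0): S=17.6400. Δ = (V_up−V_dn)/(S_up−S_dn) = (22.1601−28.1179)/(23.4612−11.1132) = -0.4825. V = [p*·22.1601 + (1−p*)·28.1179]/1.12 = 21.3816. B = V − Δ·S = 29.8928.
(1,1): S=37.2400. Δ = (V_up−V_dn)/(S_up−S_dn) = (22.1831−22.1601)/(49.5292−23.4612) = 0.0009. V = [p*·22.1831 + (1−p*)·22.1601]/1.12 = 19.8002. B = V − Δ·S = 19.7673.
(0,0): S=28.0000. Δ = (V_up−V_dn)/(S_up−S_dn) = (19.8002−21.3816)/(37.2400−17.6400) = -0.0807. V = [p*·19.8002 + (1−p*)·21.3816]/1.12 = 18.1023. B = V − Δ·S = 20.3615.
As a check, the time-0 holding Δ(0,0)·S0 + B(0,0) comes to 18.1023 — exactly V0.

(0,0): Delta=-0.0807 Bond=20.3615
(1,0): Delta=-0.4825 Bond=29.8928
(1,1): Delta=0.0009 Bond=19.7673
(2,0): Delta=1.7047 Bond=9.1728
(2,1): Delta=-0.9265 Bond=43.8973
(2,2): Delta=0.1892 Bond=12.8145
(3,0): Delta=3.4320 Bond=-1.8196
(3,1): Delta=1.3541 Bond=15.4563
(3,2): Delta=-1.3895 Bond=63.6116
(3,3): Delta=0.5096 Bond=-6.7589
V0=18.1023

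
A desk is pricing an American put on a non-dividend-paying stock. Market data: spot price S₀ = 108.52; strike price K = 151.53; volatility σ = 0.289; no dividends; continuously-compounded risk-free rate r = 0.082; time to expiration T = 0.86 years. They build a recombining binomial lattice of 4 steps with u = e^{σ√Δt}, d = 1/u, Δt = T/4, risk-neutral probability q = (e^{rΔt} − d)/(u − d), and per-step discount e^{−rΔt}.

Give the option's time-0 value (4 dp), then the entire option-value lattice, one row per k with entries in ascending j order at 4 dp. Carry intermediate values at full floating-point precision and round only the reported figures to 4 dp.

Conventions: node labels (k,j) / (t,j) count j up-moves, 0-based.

price = 43.0100
tree:
43.0100
56.6198 27.5572
68.5228 43.0100 14.9224
78.9330 56.6198 27.4485 4.4331
88.0377 68.5228 43.0100 9.6556 0.0000

params: Δt=0.21500 u=1.14340 d=0.87459 q=0.53272 e^(-rΔt)=0.98252
t_4 payoffs: 88.0377 68.5228 43.0100 9.6556 0.0000
k=3: node(3,0) S=72.5970 payoff=78.9330 vs cont=76.2850 → 78.9330 [stop]  node(3,1) S=94.9102 payoff=56.6198 vs cont=53.9718 → 56.6198 [stop]  node(3,2) S=124.0815 payoff=27.4485 vs cont=24.8005 → 27.4485 [stop]  node(3,3) S=162.2188 payoff=0.0000 vs cont=4.4331 → 4.4331 [wait]
k=2: node(2,0) S=83.0072 payoff=68.5228 vs cont=65.8748 → 68.5228 [stop]  node(2,1) S=108.5200 payoff=43.0100 vs cont=40.3619 → 43.0100 [stop]  node(2,2) S=141.8744 payoff=9.6556 vs cont=14.9224 → 14.9224 [wait]
k=1: node(1,0) S=94.9102 payoff=56.6198 vs cont=53.9718 → 56.6198 [stop]  node(1,1) S=124.0815 payoff=27.4485 vs cont=27.5572 → 27.5572 [wait]
k=0: node(0,0) S=108.5200 payoff=43.0100 vs cont=40.4188 → 43.0100 [stop]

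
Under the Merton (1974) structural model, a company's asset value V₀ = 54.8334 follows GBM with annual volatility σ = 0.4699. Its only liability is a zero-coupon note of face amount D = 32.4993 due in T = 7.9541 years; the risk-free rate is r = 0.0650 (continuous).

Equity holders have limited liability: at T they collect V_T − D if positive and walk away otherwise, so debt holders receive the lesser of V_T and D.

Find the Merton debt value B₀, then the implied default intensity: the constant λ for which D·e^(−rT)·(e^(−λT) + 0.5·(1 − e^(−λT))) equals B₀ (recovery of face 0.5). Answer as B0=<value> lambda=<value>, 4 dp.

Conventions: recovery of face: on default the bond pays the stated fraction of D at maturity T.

Equity is a call on the firm's assets struck at D = 32.4993:
d₁ = [ln(V₀/D) + (r + σ²/2)T] / (σ√T)
   = [ln(54.8334/32.4993) + (0.0650 + 0.5·0.4699²)·7.9541] / (0.4699·√7.9541)
   = [0.523081 + 1.395173] / 1.325260 = 1.447455
d₂ = d₁ − σ√T = 1.447455 − 1.325260 = 0.122196
N(d₁) = 0.926115,  N(d₂) = 0.548628,  e^(−rT) = 0.596297
E₀ = V₀·N(d₁) − D·e^(−rT)·N(d₂)
   = 54.8334·0.926115 − 32.4993·0.596297·0.548628 = 40.150060
B₀ = V₀ − E₀ = 54.8334 − 40.150060 = 14.683340
e^(−λT) = (B₀·e^(rT)/D − 0.5)/(1 − 0.5) = (14.6833·1.677017/32.4993 − 0.5)/0.5 = 0.51536438
λ = −ln(0.51536438)/7.9541 = 0.083338

B0=14.6833 lambda=0.0833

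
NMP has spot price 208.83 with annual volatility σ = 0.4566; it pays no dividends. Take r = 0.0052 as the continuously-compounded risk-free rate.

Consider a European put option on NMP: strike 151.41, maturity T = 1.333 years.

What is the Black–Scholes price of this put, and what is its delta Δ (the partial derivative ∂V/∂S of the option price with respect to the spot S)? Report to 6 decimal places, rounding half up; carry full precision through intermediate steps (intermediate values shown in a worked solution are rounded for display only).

σ√T = 0.4566·√1.333 = 0.527170
d₁ = (ln(S/K) + (r+σ²/2)T) / (σ√T) = (ln(208.83/151.41) + (0.0052+0.4566²/2)·1.333) / 0.527170 = (0.321529 + 0.145886) / 0.527170 = 0.886649
d₂ = d₁ − σ√T = 0.886649 − 0.527170 = 0.359479
e^{−rT} = 0.993092
N(−d₁) = 0.187634,  N(−d₂) = 0.359619
Put price V = K·e^{−rT}·N(−d₂) − S·N(−d₁) = 54.073726 − 39.183603 = 14.890123
Δ = −N(−d₁) = -0.187634

price = 14.890123
Δ = -0.187634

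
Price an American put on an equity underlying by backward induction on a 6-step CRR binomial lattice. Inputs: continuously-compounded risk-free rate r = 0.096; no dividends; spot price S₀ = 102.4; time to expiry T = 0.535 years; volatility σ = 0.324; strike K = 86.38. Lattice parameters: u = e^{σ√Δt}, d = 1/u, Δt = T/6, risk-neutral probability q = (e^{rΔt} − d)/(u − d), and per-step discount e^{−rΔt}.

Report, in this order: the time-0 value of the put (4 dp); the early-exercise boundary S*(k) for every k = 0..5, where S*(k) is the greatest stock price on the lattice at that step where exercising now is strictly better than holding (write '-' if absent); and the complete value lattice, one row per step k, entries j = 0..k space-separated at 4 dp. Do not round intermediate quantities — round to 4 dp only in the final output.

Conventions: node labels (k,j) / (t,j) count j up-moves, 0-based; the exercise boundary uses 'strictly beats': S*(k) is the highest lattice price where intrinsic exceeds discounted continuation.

params: Δt=0.08917 u=1.10158 d=0.90778 q=0.52019 e^(-rΔt)=0.99148
t_6 payoffs: 29.0747 16.8408 1.9951 0.0000 0.0000 0.0000 0.0000
t_5: node(5,0) S=63.1266 payoff=23.2534 vs cont=22.5172 → 23.2534 [stop]  node(5,1) S=76.6033 payoff=9.7767 vs cont=9.0405 → 9.7767 [stop]  node(5,2) S=92.9571 payoff=0.0000 vs cont=0.9491 → 0.9491 [wait]  node(5,3) S=112.8022 payoff=0.0000 vs cont=0.0000 → 0.0000 [wait]  node(5,4) S=136.8840 payoff=0.0000 vs cont=0.0000 → 0.0000 [wait]  node(5,5) S=166.1069 payoff=0.0000 vs cont=0.0000 → 0.0000 [wait]  ⇒ S*(5)=76.6033
t_4: node(4,0) S=69.5392 payoff=16.8408 vs cont=16.1045 → 16.8408 [stop]  node(4,1) S=84.3849 payoff=1.9951 vs cont=5.1405 → 5.1405 [wait]  node(4,2) S=102.4000 payoff=0.0000 vs cont=0.4515 → 0.4515 [wait]  node(4,3) S=124.2611 payoff=0.0000 vs cont=0.0000 → 0.0000 [wait]  node(4,4) S=150.7892 payoff=0.0000 vs cont=0.0000 → 0.0000 [wait]  ⇒ S*(4)=69.5392
t_3: node(3,0) S=76.6033 payoff=9.7767 vs cont=10.6627 → 10.6627 [wait]  node(3,1) S=92.9571 payoff=0.0000 vs cont=2.6783 → 2.6783 [wait]  node(3,2) S=112.8022 payoff=0.0000 vs cont=0.2148 → 0.2148 [wait]  node(3,3) S=136.8840 payoff=0.0000 vs cont=0.0000 → 0.0000 [wait]  ⇒ S*(3)=-
t_2: node(2,0) S=84.3849 payoff=1.9951 vs cont=6.4538 → 6.4538 [wait]  node(2,1) S=102.4000 payoff=0.0000 vs cont=1.3849 → 1.3849 [wait]  node(2,2) S=124.2611 payoff=0.0000 vs cont=0.1022 → 0.1022 [wait]  ⇒ S*(2)=-
t_1: node(1,0) S=92.9571 payoff=0.0000 vs cont=3.7845 → 3.7845 [wait]  node(1,1) S=112.8022 payoff=0.0000 vs cont=0.7115 → 0.7115 [wait]  ⇒ S*(1)=-
t_0: node(0,0) S=102.4000 payoff=0.0000 vs cont=2.1673 → 2.1673 [wait]  ⇒ S*(0)=-

price = 2.1673
boundary = - - - - 69.5392 76.6033
tree:
2.1673
3.7845 0.7115
6.4538 1.3849 0.1022
10.6627 2.6783 0.2148 0.0000
16.8408 5.1405 0.4515 0.0000 0.0000
23.2534 9.7767 0.9491 0.0000 0.0000 0.0000
29.0747 16.8408 1.9951 0.0000 0.0000 0.0000 0.0000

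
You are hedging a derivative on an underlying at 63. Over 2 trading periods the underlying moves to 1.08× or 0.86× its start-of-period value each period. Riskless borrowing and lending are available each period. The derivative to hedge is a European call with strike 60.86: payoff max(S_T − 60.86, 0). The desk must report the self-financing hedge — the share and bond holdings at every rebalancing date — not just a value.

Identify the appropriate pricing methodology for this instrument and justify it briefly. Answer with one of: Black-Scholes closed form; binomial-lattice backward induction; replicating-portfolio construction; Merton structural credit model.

Key observation: what is demanded is not a single number but the (Δ, B) position at each node of the 1.08/0.86 tree starting at 63; constructing those positions is the replicating-portfolio method.

framework: replicating-portfolio construction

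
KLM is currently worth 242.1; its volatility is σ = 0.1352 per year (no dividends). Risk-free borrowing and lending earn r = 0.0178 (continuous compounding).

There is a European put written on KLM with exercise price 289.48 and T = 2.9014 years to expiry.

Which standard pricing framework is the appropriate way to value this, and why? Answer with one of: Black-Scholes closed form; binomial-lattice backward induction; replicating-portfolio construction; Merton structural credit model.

framework: Black-Scholes closed form

Key observation: the instrument is a plain European put (strike 289.48) on a lognormal asset; the exact continuous-time formula applies directly.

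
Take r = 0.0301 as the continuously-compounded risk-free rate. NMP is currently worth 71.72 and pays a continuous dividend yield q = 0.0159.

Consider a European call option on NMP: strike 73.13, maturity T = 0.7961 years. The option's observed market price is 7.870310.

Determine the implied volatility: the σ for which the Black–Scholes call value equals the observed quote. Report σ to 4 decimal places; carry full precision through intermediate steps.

sigma = 0.3234

At σ = 0.3234 the Black–Scholes value reproduces the quote:
σ√T = 0.3234·√0.7961 = 0.288552
d₁ = (ln(S/K) + (r−q+σ²/2)T) / (σ√T) = (ln(71.72/73.13) + (0.0301−0.0159+0.3234²/2)·0.7961) / 0.288552 = (-0.019469 + 0.052936) / 0.288552 = 0.115981
d₂ = d₁ − σ√T = 0.115981 − 0.288552 = -0.172570
e^{−rT} = 0.976322
e^{−qT} = 0.987422
N(d₁) = 0.546166,  N(d₂) = 0.431495
V = S·e^{−qT}·N(d₁) − K·e^{−rT}·N(d₂) = 38.678352 − 30.808041 = 7.870310 (the quoted price), and the Black–Scholes price is strictly increasing in σ, so σ is unique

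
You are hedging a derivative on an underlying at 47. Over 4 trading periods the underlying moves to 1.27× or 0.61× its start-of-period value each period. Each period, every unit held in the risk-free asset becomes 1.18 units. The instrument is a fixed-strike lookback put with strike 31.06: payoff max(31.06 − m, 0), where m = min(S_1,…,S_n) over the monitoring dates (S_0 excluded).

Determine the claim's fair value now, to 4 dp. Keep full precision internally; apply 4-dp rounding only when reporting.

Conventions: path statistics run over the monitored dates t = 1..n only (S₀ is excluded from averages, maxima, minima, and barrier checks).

price = 0.4799

No-arbitrage gives p* = (R−d)/(u−d) = 0.8636: enumerate every path, weight its payoff by its p*-probability, and discount by R^4.
Enumerate all 2^4 = 16 price paths (U = up ×1.27, D = down ×0.61); each path with k up-moves has probability p*^k·(1−p*)^(4−k).
DDDD: m=6.5075, payoff=24.5525, prob=0.000346
UDDD: m=13.5485, payoff=17.5115, prob=0.002190
DUDD: m=13.5485, payoff=17.5115, prob=0.002190
UUDD: m=28.2075, payoff=2.8525, prob=0.013869
DDUD: m=13.5485, payoff=17.5115, prob=0.002190
UDUD: m=28.2075, payoff=2.8525, prob=0.013869
DUUD: m=28.2075, payoff=2.8525, prob=0.013869
UUUD: m=58.7271, payoff=0.0000, prob=0.087840
DDDU: m=10.6681, payoff=20.3919, prob=0.002190
UDDU: m=22.2106, payoff=8.8494, prob=0.013869
DUDU: m=22.2106, payoff=8.8494, prob=0.013869
UUDU: m=46.2418, payoff=0.0000, prob=0.087840
DDUU: m=17.4887, payoff=13.5713, prob=0.013869
UDUU: m=36.4109, payoff=0.0000, prob=0.087840
DUUU: m=28.6700, payoff=2.3900, prob=0.087840
UUUU: m=59.6900, payoff=0.0000, prob=0.556319
Price = Σ prob·payoff / R^4 = 0.930513 / 1.938778 = 0.4799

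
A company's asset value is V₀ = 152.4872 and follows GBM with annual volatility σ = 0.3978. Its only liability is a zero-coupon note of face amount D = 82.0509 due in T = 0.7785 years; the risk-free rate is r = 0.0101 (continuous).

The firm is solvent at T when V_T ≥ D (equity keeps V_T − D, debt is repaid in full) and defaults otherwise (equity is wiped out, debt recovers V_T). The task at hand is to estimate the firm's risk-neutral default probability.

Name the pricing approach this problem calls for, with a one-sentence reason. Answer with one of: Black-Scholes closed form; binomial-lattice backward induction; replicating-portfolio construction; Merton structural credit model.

framework: Merton structural credit model

Key observation: a levered firm with one bullet debt due at 0.7785 years is the canonical structural-credit setup: equity is a call on the firm's assets struck at the face value.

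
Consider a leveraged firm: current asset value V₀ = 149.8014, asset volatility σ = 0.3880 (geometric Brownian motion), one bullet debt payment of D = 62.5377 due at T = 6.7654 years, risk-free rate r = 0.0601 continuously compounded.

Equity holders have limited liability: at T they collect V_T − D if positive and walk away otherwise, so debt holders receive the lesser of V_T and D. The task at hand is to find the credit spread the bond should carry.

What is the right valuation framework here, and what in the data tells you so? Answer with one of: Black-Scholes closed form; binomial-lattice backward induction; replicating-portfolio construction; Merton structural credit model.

Key observation: with the firm-asset dynamics (V₀ = 149.8014) and a single zero-coupon liability of face 62.5377 given, debt value, spread, and default probability all derive from the option view of the balance sheet.

framework: Merton structural credit model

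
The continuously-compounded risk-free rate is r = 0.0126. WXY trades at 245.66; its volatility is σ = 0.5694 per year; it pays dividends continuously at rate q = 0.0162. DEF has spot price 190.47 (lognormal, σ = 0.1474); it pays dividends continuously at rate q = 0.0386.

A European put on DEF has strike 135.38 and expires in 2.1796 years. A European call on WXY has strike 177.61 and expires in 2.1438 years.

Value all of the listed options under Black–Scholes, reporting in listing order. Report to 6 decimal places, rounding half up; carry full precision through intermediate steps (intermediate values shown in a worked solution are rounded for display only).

price(DEF put K=135.38) = 1.471682
price(WXY call K=177.61) = 102.892593

[DEF put K=135.38]
σ√T = 0.1474·√2.1796 = 0.217614
d₁ = (ln(S/K) + (r−q+σ²/2)T) / (σ√T) = (ln(190.47/135.38) + (0.0126−0.0386+0.1474²/2)·2.1796) / 0.217614 = (0.341409 − 0.032992) / 0.217614 = 1.417271
d₂ = d₁ − σ√T = 1.417271 − 0.217614 = 1.199657
e^{−rT} = 0.972911
e^{−qT} = 0.919309
N(−d₁) = 0.078202,  N(−d₂) = 0.115136
price = K·e^{−rT}·N(−d₂) − S·e^{−qT}·N(−d₁) = 15.164900 − 13.693218 = 1.471682
[WXY call K=177.61]
σ√T = 0.5694·√2.1438 = 0.833700
d₁ = (ln(S/K) + (r−q+σ²/2)T) / (σ√T) = (ln(245.66/177.61) + (0.0126−0.0162+0.5694²/2)·2.1438) / 0.833700 = (0.324358 + 0.339810) / 0.833700 = 0.796652
d₂ = d₁ − σ√T = 0.796652 − 0.833700 = -0.037048
e^{−rT} = 0.973350
e^{−qT} = 0.965867
N(d₁) = 0.787173,  N(d₂) = 0.485223
price = S·e^{−qT}·N(d₁) − K·e^{−rT}·N(d₂) = 186.776380 − 83.883787 = 102.892593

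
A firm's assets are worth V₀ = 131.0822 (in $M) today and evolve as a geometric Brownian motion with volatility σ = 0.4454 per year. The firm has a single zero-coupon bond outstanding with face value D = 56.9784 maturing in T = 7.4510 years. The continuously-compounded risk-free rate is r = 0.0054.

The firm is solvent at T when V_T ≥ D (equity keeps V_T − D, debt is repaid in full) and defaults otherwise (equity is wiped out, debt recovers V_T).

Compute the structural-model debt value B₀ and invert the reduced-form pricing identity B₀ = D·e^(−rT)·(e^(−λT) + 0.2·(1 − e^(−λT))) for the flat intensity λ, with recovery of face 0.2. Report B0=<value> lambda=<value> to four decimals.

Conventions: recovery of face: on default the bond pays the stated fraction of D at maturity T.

B0=41.8819 lambda=0.0466

Apply the equity-as-call identities (strike 56.9784, horizon 7.4510 years):
d₁ = [ln(V₀/D) + (r + σ²/2)T] / (σ√T)
   = [ln(131.0822/56.9784) + (0.0054 + 0.5·0.4454²)·7.4510] / (0.4454·√7.4510)
   = [0.833152 + 0.779304] / 1.215787 = 1.326266
d₂ = d₁ − σ√T = 1.326266 − 1.215787 = 0.110479
N(d₁) = 0.907624,  N(d₂) = 0.543985,  e^(−rT) = 0.960563
E₀ = V₀·N(d₁) − D·e^(−rT)·N(d₂)
   = 131.0822·0.907624 − 56.9784·0.960563·0.543985 = 89.200324
B₀ = V₀ − E₀ = 131.0822 − 89.200324 = 41.881876
e^(−λT) = (B₀·e^(rT)/D − 0.2)/(1 − 0.2) = (41.8819·1.041056/56.9784 − 0.2)/0.8 = 0.70653343
λ = −ln(0.70653343)/7.4510 = 0.046623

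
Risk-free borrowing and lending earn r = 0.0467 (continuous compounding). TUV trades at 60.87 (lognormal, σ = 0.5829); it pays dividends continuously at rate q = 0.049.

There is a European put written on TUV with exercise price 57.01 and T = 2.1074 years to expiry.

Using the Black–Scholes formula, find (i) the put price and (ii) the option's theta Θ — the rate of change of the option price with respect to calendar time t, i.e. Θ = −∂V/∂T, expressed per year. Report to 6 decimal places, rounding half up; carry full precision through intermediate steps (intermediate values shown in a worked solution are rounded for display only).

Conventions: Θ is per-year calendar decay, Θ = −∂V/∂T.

σ√T = 0.5829·√2.1074 = 0.846189
d₁ = (ln(S/K) + (r−q+σ²/2)T) / (σ√T) = (ln(60.87/57.01) + (0.0467−0.049+0.5829²/2)·2.1074) / 0.846189 = (0.065514 + 0.353171) / 0.846189 = 0.494789
d₂ = d₁ − σ√T = 0.494789 − 0.846189 = -0.351401
e^{−rT} = 0.906272
e^{−qT} = 0.901890
N(−d₁) = 0.310375,  N(−d₂) = 0.637356
Put price V = K·e^{−rT}·N(−d₂) − S·e^{−qT}·N(−d₁) = 32.930008 − 17.038963 = 15.891046
φ(d₁) = (1/√(2π))·e^{−d₁²/2} = 0.352979
Θ = −S·e^{−qT}·φ(d₁)·σ/(2√T) − q·S·e^{−qT}·N(−d₁) + r·K·e^{−rT}·N(−d₂) = −3.890420 − 0.834909 + 1.537831 = -3.187498

price = 15.891046
Θ = -3.187498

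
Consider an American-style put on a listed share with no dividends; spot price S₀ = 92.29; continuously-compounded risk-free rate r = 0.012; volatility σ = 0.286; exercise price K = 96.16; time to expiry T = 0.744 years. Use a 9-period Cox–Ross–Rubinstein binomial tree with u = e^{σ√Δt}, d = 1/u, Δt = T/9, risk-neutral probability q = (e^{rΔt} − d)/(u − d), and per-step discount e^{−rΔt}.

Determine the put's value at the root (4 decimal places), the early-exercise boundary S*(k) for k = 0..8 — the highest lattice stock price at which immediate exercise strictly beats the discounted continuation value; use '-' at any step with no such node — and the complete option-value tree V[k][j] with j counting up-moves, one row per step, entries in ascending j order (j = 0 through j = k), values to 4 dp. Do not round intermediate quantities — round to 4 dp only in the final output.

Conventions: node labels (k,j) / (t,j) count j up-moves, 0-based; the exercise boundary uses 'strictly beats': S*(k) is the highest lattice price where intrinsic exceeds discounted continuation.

Δt=0.08267, u=1.08571, d=0.92106, q=0.48548, disc=e^(-rΔt)=0.99901
k=9 terminal: V=max(K-S,0) → 52.1303 44.2597 34.9822 24.0462 11.1554 0.0000 0.0000 0.0000 0.0000 0.0000
k=8: j=0 S=47.8033 intr=48.3567 cont=48.2614 V=48.3567[EX]; j=1 S=56.3484 intr=39.8116 cont=39.7162 V=39.8116[EX]; j=2 S=66.4211 intr=29.7389 cont=29.6435 V=29.7389[EX]; j=3 S=78.2943 intr=17.8657 cont=17.7703 V=17.8657[EX]; j=4 S=92.2900 intr=3.8700 cont=5.7340 V=5.7340[hold]; j=5 S=108.7875 intr=0.0000 cont=0.0000 V=0.0000[hold]; j=6 S=128.2340 intr=0.0000 cont=0.0000 V=0.0000[hold]; j=7 S=151.1567 intr=0.0000 cont=0.0000 V=0.0000[hold]; j=8 S=178.1770 intr=0.0000 cont=0.0000 V=0.0000[hold]  S*(8)=78.2943
k=7: j=0 S=51.9003 intr=44.2597 cont=44.1644 V=44.2597[EX]; j=1 S=61.1778 intr=34.9822 cont=34.8868 V=34.9822[EX]; j=2 S=72.1138 intr=24.0462 cont=23.9509 V=24.0462[EX]; j=3 S=85.0046 intr=11.1554 cont=11.9641 V=11.9641[hold]; j=4 S=100.1998 intr=0.0000 cont=2.9473 V=2.9473[hold]; j=5 S=118.1112 intr=0.0000 cont=0.0000 V=0.0000[hold]; j=6 S=139.2244 intr=0.0000 cont=0.0000 V=0.0000[hold]; j=7 S=164.1117 intr=0.0000 cont=0.0000 V=0.0000[hold]  S*(7)=72.1138
k=6: j=0 S=56.3484 intr=39.8116 cont=39.7162 V=39.8116[EX]; j=1 S=66.4211 intr=29.7389 cont=29.6435 V=29.7389[EX]; j=2 S=78.2943 intr=17.8657 cont=18.1625 V=18.1625[hold]; j=3 S=92.2900 intr=3.8700 cont=7.5791 V=7.5791[hold]; j=4 S=108.7875 intr=0.0000 cont=1.5149 V=1.5149[hold]; j=5 S=128.2340 intr=0.0000 cont=0.0000 V=0.0000[hold]; j=6 S=151.1567 intr=0.0000 cont=0.0000 V=0.0000[hold]  S*(6)=66.4211
k=5: j=0 S=61.1778 intr=34.9822 cont=34.8868 V=34.9822[EX]; j=1 S=72.1138 intr=24.0462 cont=24.0948 V=24.0948[hold]; j=2 S=85.0046 intr=11.1554 cont=13.0115 V=13.0115[hold]; j=3 S=100.1998 intr=0.0000 cont=4.6304 V=4.6304[hold]; j=4 S=118.1112 intr=0.0000 cont=0.7787 V=0.7787[hold]; j=5 S=139.2244 intr=0.0000 cont=0.0000 V=0.0000[hold]  S*(5)=61.1778
k=4: j=0 S=66.4211 intr=29.7389 cont=29.6671 V=29.7389[EX]; j=1 S=78.2943 intr=17.8657 cont=18.6955 V=18.6955[hold]; j=2 S=92.2900 intr=3.8700 cont=8.9338 V=8.9338[hold]; j=3 S=108.7875 intr=0.0000 cont=2.7577 V=2.7577[hold]; j=4 S=128.2340 intr=0.0000 cont=0.4003 V=0.4003[hold]  S*(4)=66.4211
k=3: j=0 S=72.1138 intr=24.0462 cont=24.3534 V=24.3534[hold]; j=1 S=85.0046 intr=11.1554 cont=13.9425 V=13.9425[hold]; j=2 S=100.1998 intr=0.0000 cont=5.9295 V=5.9295[hold]; j=3 S=118.1112 intr=0.0000 cont=1.6116 V=1.6116[hold]  S*(3)=-
k=2: j=0 S=78.2943 intr=17.8657 cont=19.2800 V=19.2800[hold]; j=1 S=92.2900 intr=3.8700 cont=10.0424 V=10.0424[hold]; j=2 S=108.7875 intr=0.0000 cont=3.8295 V=3.8295[hold]  S*(2)=-
k=1: j=0 S=85.0046 intr=11.1554 cont=14.7806 V=14.7806[hold]; j=1 S=100.1998 intr=0.0000 cont=7.0192 V=7.0192[hold]  S*(1)=-
k=0: j=0 S=92.2900 intr=3.8700 cont=11.0017 V=11.0017[hold]  S*(0)=-

price = 11.0017
boundary = - - - - 66.4211 61.1778 66.4211 72.1138 78.2943
tree:
11.0017
14.7806 7.0192
19.2800 10.0424 3.8295
24.3534 13.9425 5.9295 1.6116
29.7389 18.6955 8.9338 2.7577 0.4003
34.9822 24.0948 13.0115 4.6304 0.7787 0.0000
39.8116 29.7389 18.1625 7.5791 1.5149 0.0000 0.0000
44.2597 34.9822 24.0462 11.9641 2.9473 0.0000 0.0000 0.0000
48.3567 39.8116 29.7389 17.8657 5.7340 0.0000 0.0000 0.0000 0.0000
52.1303 44.2597 34.9822 24.0462 11.1554 0.0000 0.0000 0.0000 0.0000 0.0000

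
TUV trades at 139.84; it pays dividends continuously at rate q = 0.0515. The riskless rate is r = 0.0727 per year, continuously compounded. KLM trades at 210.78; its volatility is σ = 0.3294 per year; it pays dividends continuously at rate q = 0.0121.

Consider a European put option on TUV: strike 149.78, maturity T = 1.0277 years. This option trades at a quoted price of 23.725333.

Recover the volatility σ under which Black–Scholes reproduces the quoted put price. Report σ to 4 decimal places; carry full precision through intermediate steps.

sigma = 0.3734

At σ = 0.3734 the Black–Scholes value reproduces the quote:
σ√T = 0.3734·√1.0277 = 0.378536
d₁ = (ln(S/K) + (r−q+σ²/2)T) / (σ√T) = (ln(139.84/149.78) + (0.0727−0.0515+0.3734²/2)·1.0277) / 0.378536 = (-0.068669 + 0.093432) / 0.378536 = 0.065419
d₂ = d₁ − σ√T = 0.065419 − 0.378536 = -0.313117
e^{−rT} = 0.928009
e^{−qT} = 0.948450
N(−d₁) = 0.473920,  N(−d₂) = 0.622904
V = K·e^{−rT}·N(−d₂) − S·e^{−qT}·N(−d₁) = 86.581941 − 62.856607 = 23.725333 (matching the quote); vega is positive throughout, so no other σ reproduces this price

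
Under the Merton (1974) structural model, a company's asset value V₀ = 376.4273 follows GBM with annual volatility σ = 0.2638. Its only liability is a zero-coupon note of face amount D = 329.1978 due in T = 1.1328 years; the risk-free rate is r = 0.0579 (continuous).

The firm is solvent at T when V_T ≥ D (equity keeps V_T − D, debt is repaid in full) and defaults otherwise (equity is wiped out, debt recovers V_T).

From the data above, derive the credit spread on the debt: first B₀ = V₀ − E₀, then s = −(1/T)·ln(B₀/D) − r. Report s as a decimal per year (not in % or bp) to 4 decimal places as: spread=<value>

With assets at 376.4273 and a single debt payment of 329.1978 at 1.1328 years:
d₁ = [ln(V₀/D) + (r + σ²/2)T] / (σ√T)
   = [ln(376.4273/329.1978) + (0.0579 + 0.5·0.2638²)·1.1328] / (0.2638·√1.1328)
   = [0.134066 + 0.105005] / 0.280770 = 0.851483
d₂ = d₁ − σ√T = 0.851483 − 0.280770 = 0.570713
N(d₁) = 0.802749,  N(d₂) = 0.715903,  e^(−rT) = 0.936516
E₀ = V₀·N(d₁) − D·e^(−rT)·N(d₂)
   = 376.4273·0.802749 − 329.1978·0.936516·0.715903 = 81.464802
B₀ = V₀ − E₀ = 376.4273 − 81.464802 = 294.962498
spread = −(1/T)·ln(B₀/D) − r = −(1/1.1328)·ln(294.962498/329.1978) − 0.0579 = 0.03903729

spread=0.0390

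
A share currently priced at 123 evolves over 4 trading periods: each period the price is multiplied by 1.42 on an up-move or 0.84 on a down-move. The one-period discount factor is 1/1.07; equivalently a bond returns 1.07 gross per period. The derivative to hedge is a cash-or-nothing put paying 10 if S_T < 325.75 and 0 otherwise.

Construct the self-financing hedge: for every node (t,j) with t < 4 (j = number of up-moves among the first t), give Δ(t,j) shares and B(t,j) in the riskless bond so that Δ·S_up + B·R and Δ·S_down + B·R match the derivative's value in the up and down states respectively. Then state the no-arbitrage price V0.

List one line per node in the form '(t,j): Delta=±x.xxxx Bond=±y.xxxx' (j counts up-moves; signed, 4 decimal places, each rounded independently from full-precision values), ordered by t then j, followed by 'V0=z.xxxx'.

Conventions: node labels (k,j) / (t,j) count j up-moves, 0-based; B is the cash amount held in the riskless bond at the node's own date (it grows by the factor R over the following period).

(0,0): Delta=-0.0071 Bond=8.3179
(1,0): Delta=0.0000 Bond=8.1630
(1,1): Delta=-0.0136 Bond=10.0221
(2,0): Delta=0.0000 Bond=8.7344
(2,1): Delta=0.0000 Bond=8.7344
(2,2): Delta=-0.0258 Bond=13.7507
(3,0): Delta=0.0000 Bond=9.3458
(3,1): Delta=0.0000 Bond=9.3458
(3,2): Delta=0.0000 Bond=9.3458
(3,3): Delta=-0.0490 Bond=22.8811
V0=7.4403

The replicating-portfolio and risk-neutral prices coincide; use p* = (1.07−0.84)/(1.42−0.84) = 0.3966 for the latter.
At maturity the claim pays: V(4,0)=10.0000, V(4,1)=10.0000, V(4,2)=10.0000, V(4,3)=10.0000, V(4,4)=0.0000
Node (3,0) S=72.9026: V=(p*·10.0000+(1−p*)·10.0000)/1.07=9.3458; Δ=(10.0000−10.0000)/(103.5217−61.2382)=0.0000; B=V−Δ·S=9.3458
Node (3,1) S=123.2401: V=(p*·10.0000+(1−p*)·10.0000)/1.07=9.3458; Δ=(10.0000−10.0000)/(175.0009−103.5217)=0.0000; B=V−Δ·S=9.3458
Node (3,2) S=208.3344: V=(p*·10.0000+(1−p*)·10.0000)/1.07=9.3458; Δ=(10.0000−10.0000)/(295.8349−175.0009)=0.0000; B=V−Δ·S=9.3458
Node (3,3) S=352.1844: V=(p*·0.0000+(1−p*)·10.0000)/1.07=5.6397; Δ=(0.0000−10.0000)/(500.1019−295.8349)=-0.0490; B=V−Δ·S=22.8811
Node (2,0) S=86.7888: V=(p*·9.3458+(1−p*)·9.3458)/1.07=8.7344; Δ=(9.3458−9.3458)/(123.2401−72.9026)=0.0000; B=V−Δ·S=8.7344
Node (2,1) S=146.7144: V=(p*·9.3458+(1−p*)·9.3458)/1.07=8.7344; Δ=(9.3458−9.3458)/(208.3344−123.2401)=0.0000; B=V−Δ·S=8.7344
Node (2,2) S=248.0172: V=(p*·5.6397+(1−p*)·9.3458)/1.07=7.3609; Δ=(5.6397−9.3458)/(352.1844−208.3344)=-0.0258; B=V−Δ·S=13.7507
Node (1,0) S=103.3200: V=(p*·8.7344+(1−p*)·8.7344)/1.07=8.1630; Δ=(8.7344−8.7344)/(146.7144−86.7888)=0.0000; B=V−Δ·S=8.1630
Node (1,1) S=174.6600: V=(p*·7.3609+(1−p*)·8.7344)/1.07=7.6539; Δ=(7.3609−8.7344)/(248.0172−146.7144)=-0.0136; B=V−Δ·S=10.0221
Node (0,0) S=123.0000: V=(p*·7.6539+(1−p*)·8.1630)/1.07=7.4403; Δ=(7.6539−8.1630)/(174.6600−103.3200)=-0.0071; B=V−Δ·S=8.3179
Check: Δ(0,0)·S0 + B(0,0) = 7.4403 = V0.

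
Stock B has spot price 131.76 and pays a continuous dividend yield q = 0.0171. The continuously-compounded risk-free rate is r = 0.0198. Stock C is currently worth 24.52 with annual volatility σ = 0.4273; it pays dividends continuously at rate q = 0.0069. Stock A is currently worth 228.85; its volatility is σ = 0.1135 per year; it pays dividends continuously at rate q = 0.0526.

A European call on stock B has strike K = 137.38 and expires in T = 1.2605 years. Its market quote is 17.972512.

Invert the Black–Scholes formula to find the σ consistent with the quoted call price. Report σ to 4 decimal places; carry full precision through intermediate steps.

At σ = 0.3486 the Black–Scholes value reproduces the quote:
σ√T = 0.3486·√1.2605 = 0.391380
d₁ = (ln(S/K) + (r−q+σ²/2)T) / (σ√T) = (ln(131.76/137.38) + (0.0198−0.0171+0.3486²/2)·1.2605) / 0.391380 = (-0.041769 + 0.079993) / 0.391380 = 0.097664
d₂ = d₁ − σ√T = 0.097664 − 0.391380 = -0.293716
e^{−rT} = 0.975351
e^{−qT} = 0.978676
N(d₁) = 0.538901,  N(d₂) = 0.384487
V = S·e^{−qT}·N(d₁) − K·e^{−rT}·N(d₂) = 69.491419 − 51.518908 = 17.972512 (equal to the quote); since ∂V/∂σ > 0 for all σ, the implied volatility is unique

sigma = 0.3486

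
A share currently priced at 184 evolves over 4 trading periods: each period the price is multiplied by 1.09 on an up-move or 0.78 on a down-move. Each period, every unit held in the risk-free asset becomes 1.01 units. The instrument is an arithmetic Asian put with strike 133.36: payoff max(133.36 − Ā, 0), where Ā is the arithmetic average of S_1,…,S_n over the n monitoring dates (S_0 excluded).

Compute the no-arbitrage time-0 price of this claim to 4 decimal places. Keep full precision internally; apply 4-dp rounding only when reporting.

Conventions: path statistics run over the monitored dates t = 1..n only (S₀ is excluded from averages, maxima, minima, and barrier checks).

Risk-neutral up-probability p* = (R−d)/(u−d) = (1.01−0.78)/(1.09−0.78) = 0.7419; the claim prices as the p*-weighted sum of path payoffs discounted by R^4.
Enumerate all 2^4 = 16 price paths (U = up ×1.09, D = down ×0.78); each path with k up-moves has probability p*^k·(1−p*)^(4−k).
DDDD: Ā=102.7227, payoff=30.6373, prob=0.004435
UDDD: Ā=143.5484, payoff=0.0000, prob=0.012751
DUDD: Ā=129.2884, payoff=4.0716, prob=0.012751
UUDD: Ā=180.6723, payoff=0.0000, prob=0.036660
DDUD: Ā=118.1656, payoff=15.1944, prob=0.012751
UDUD: Ā=165.1289, payoff=0.0000, prob=0.036660
DUUD: Ā=150.8689, payoff=0.0000, prob=0.036660
UUUD: Ā=210.8296, payoff=0.0000, prob=0.105397
DDDU: Ā=109.4898, payoff=23.8702, prob=0.012751
UDDU: Ā=153.0050, payoff=0.0000, prob=0.036660
DUDU: Ā=138.7450, payoff=0.0000, prob=0.036660
UUDU: Ā=193.8873, payoff=0.0000, prob=0.105397
DDUU: Ā=127.6222, payoff=5.7378, prob=0.036660
UDUU: Ā=178.3439, payoff=0.0000, prob=0.105397
DUUU: Ā=164.0839, payoff=0.0000, prob=0.105397
UUUU: Ā=229.2967, payoff=0.0000, prob=0.303015
Price = Σ prob·payoff / R^4 = 0.896265 / 1.040604 = 0.8613

price = 0.8613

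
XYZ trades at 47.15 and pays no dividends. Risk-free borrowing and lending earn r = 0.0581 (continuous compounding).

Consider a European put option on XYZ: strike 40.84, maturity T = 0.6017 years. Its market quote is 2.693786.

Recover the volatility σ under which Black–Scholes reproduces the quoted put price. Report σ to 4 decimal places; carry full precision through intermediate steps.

sigma = 0.4320

At σ = 0.4320 the Black–Scholes value reproduces the quote:
σ√T = 0.432·√0.6017 = 0.335099
d₁ = (ln(S/K) + (r+σ²/2)T) / (σ√T) = (ln(47.15/40.84) + (0.0581+0.432²/2)·0.6017) / 0.335099 = (0.143672 + 0.091105) / 0.335099 = 0.700618
d₂ = d₁ − σ√T = 0.700618 − 0.335099 = 0.365518
e^{−rT} = 0.965645
N(−d₁) = 0.241771,  N(−d₂) = 0.357362
V = K·e^{−rT}·N(−d₂) − S·N(−d₁) = 14.093280 − 11.399494 = 2.693786 (equal to the quote); since ∂V/∂σ > 0 for all σ, the implied volatility is unique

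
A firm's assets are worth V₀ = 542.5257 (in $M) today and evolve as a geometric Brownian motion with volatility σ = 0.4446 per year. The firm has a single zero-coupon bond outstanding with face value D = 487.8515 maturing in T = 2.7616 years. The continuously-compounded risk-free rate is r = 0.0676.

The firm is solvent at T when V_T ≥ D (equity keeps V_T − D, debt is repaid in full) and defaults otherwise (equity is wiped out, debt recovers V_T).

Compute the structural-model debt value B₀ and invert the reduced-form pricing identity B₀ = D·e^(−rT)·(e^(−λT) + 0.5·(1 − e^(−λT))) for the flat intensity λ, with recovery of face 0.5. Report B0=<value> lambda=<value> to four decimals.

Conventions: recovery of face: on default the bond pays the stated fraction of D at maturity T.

With assets at 542.5257 and a single debt payment of 487.8515 at 2.7616 years:
d₁ = [ln(V₀/D) + (r + σ²/2)T] / (σ√T)
   = [ln(542.5257/487.8515) + (0.0676 + 0.5·0.4446²)·2.7616] / (0.4446·√2.7616)
   = [0.106224 + 0.459626] / 0.738839 = 0.765864
d₂ = d₁ − σ√T = 0.765864 − 0.738839 = 0.027025
N(d₁) = 0.778121,  N(d₂) = 0.510780,  e^(−rT) = 0.829706
E₀ = V₀·N(d₁) − D·e^(−rT)·N(d₂)
   = 542.5257·0.778121 − 487.8515·0.829706·0.510780 = 215.400765
B₀ = V₀ − E₀ = 542.5257 − 215.400765 = 327.124935
e^(−λT) = (B₀·e^(rT)/D − 0.5)/(1 − 0.5) = (327.1249·1.205247/487.8515 − 0.5)/0.5 = 0.61633678
λ = −ln(0.61633678)/2.7616 = 0.175247

B0=327.1249 lambda=0.1752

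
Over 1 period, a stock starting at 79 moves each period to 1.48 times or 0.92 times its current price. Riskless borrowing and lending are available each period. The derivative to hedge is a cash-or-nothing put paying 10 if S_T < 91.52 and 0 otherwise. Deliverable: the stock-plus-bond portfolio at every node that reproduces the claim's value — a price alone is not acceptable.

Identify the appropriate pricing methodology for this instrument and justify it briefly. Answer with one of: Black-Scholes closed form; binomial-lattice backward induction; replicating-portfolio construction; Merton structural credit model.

framework: replicating-portfolio construction

Key observation: since the answer must list Δ and B at each node of the 1.48/0.92 lattice on 79, the replicating-portfolio method — solving the two-state system at every node — is the one that applies.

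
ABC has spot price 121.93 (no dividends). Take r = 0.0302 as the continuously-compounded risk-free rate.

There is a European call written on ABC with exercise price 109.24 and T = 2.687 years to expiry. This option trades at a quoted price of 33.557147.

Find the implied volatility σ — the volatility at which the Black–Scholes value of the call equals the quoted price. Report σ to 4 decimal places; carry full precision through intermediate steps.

At σ = 0.2963 the Black–Scholes value reproduces the quote:
σ√T = 0.2963·√2.687 = 0.485697
d₁ = (ln(S/K) + (r+σ²/2)T) / (σ√T) = (ln(121.93/109.24) + (0.0302+0.2963²/2)·2.687) / 0.485697 = (0.109900 + 0.199098) / 0.485697 = 0.636195
d₂ = d₁ − σ√T = 0.636195 − 0.485697 = 0.150498
e^{−rT} = 0.922058
N(d₁) = 0.737675,  N(d₂) = 0.559814
V = S·N(d₁) − K·e^{−rT}·N(d₂) = 89.944752 − 56.387606 = 33.557147 (equal to the quote); since ∂V/∂σ > 0 for all σ, the implied volatility is unique

sigma = 0.2963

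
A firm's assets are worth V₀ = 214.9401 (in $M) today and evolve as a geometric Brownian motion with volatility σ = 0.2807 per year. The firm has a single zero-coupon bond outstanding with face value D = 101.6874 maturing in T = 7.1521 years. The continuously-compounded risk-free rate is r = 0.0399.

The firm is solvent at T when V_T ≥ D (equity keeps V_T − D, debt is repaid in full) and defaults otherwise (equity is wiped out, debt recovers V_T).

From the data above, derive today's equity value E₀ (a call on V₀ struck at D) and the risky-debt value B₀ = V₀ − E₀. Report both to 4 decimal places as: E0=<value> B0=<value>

Apply the equity-as-call identities (strike 101.6874, horizon 7.1521 years):
d₁ = [ln(V₀/D) + (r + σ²/2)T] / (σ√T)
   = [ln(214.9401/101.6874) + (0.0399 + 0.5·0.2807²)·7.1521] / (0.2807·√7.1521)
   = [0.748456 + 0.567135] / 0.750688 = 1.752514
d₂ = d₁ − σ√T = 1.752514 − 0.750688 = 1.001827
N(d₁) = 0.960157,  N(d₂) = 0.841786,  e^(−rT) = 0.751737
E₀ = V₀·N(d₁) − D·e^(−rT)·N(d₂)
   = 214.9401·0.960157 − 101.6874·0.751737·0.841786 = 142.028321
B₀ = V₀ − E₀ = 214.9401 − 142.028321 = 72.911779

E0=142.0283 B0=72.9118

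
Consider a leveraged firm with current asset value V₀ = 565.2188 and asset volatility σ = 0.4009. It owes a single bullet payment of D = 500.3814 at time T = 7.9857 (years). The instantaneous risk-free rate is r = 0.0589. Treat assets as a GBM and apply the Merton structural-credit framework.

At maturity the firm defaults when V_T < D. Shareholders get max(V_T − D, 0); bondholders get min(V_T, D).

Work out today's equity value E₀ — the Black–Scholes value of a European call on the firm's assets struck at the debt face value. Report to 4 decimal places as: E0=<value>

E0=336.3351

Work the structural quantities from V₀ = 565.2188 against face 500.3814:
d₁ = [ln(V₀/D) + (r + σ²/2)T] / (σ√T)
   = [ln(565.2188/500.3814) + (0.0589 + 0.5·0.4009²)·7.9857] / (0.4009·√7.9857)
   = [0.121842 + 1.112092] / 1.132903 = 1.089179
d₂ = d₁ − σ√T = 1.089179 − 1.132903 = -0.043723
N(d₁) = 0.861963,  N(d₂) = 0.482563,  e^(−rT) = 0.624779
E₀ = V₀·N(d₁) − D·e^(−rT)·N(d₂)
   = 565.2188·0.861963 − 500.3814·0.624779·0.482563 = 336.335075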